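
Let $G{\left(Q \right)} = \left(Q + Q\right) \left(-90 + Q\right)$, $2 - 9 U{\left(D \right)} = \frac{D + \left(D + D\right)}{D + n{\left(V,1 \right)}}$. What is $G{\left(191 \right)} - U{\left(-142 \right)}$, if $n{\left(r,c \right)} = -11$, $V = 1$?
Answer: $\frac{17709178}{459} \approx 38582.0$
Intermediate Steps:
$U{\left(D \right)} = \frac{2}{9} - \frac{D}{3 \left(-11 + D\right)}$ ($U{\left(D \right)} = \frac{2}{9} - \frac{\left(D + \left(D + D\right)\right) \frac{1}{D - 11}}{9} = \frac{2}{9} - \frac{\left(D + 2 D\right) \frac{1}{-11 + D}}{9} = \frac{2}{9} - \frac{3 D \frac{1}{-11 + D}}{9} = \frac{2}{9} - \frac{D}{3 \left(-11 + D\right)}$)
$G{\left(Q \right)} = 2 Q \left(-90 + Q\right)$
$G{\left(191 \right)} - U{\left(-142 \right)} = 2 \cdot 191 \left(-90 + 191\right) - \frac{-22 - -142}{9 \left(-11 - 142\right)} = 2 \cdot 191 \cdot 101 - \frac{-22 + 142}{9 \left(-153\right)} = 38582 - \frac{1}{9} \left(- \frac{1}{153}\right) 120 = 38582 - - \frac{40}{459} = 38582 + \frac{40}{459} = \frac{17709178}{459}$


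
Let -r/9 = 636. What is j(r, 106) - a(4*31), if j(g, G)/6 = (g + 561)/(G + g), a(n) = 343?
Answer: -947998/2809 ≈ -337.49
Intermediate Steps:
r = -5724 (r = -9*636 = -5724)
j(g, G) = 6*(561 + g)/(G + g) (j(g, G) = 6*((g + 561)/(G + g)) = 6*((561 + g)/(G + g)) = 6*(561 + g)/(G + g))
j(r, 106) - a(4*31) = 6*(561 - 5724)/(106 - 5724) - 1*343 = 6*(-5163)/(-5618) - 343 = 6*(-1/5618)*(-5163) - 343 = 15489/2809 - 343 = -947998/2809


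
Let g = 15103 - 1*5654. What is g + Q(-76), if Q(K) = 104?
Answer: 9553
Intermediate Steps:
g = 9449 (g = 15103 - 5654 = 9449)
g + Q(-76) = 9449 + 104 = 9553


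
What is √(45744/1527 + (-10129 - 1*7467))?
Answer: 2*I*√1137757011/509 ≈ 132.54*I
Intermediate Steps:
√(45744/1527 + (-10129 - 1*7467)) = √(45744*(1/1527) + (-10129 - 7467)) = √(15248/509 - 17596) = √(-8941116/509) = 2*I*√1137757011/509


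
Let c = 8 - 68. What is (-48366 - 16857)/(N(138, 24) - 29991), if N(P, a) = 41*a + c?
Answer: 21741/9689 ≈ 2.2439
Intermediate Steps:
c = -60
N(P, a) = -60 + 41*a (N(P, a) = 41*a - 60 = -60 + 41*a)
(-48366 - 16857)/(N(138, 24) - 29991) = (-48366 - 16857)/((-60 + 41*24) - 29991) = -65223/((-60 + 984) - 29991) = -65223/(924 - 29991) = -65223/(-29067) = -65223*(-1/29067) = 21741/9689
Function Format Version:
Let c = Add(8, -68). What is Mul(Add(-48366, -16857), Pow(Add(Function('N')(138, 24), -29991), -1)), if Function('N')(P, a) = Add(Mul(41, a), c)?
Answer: Rational(21741, 9689) ≈ 2.2439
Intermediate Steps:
c = -60
Function('N')(P, a) = Add(-60, Mul(41, a)) (Function('N')(P, a) = Add(Mul(41, a), -60) = Add(-60, Mul(41, a)))
Mul(Add(-48366, -16857), Pow(Add(Function('N')(138, 24), -29991), -1)) = Mul(Add(-48366, -16857), Pow(Add(Add(-60, Mul(41, 24)), -29991), -1)) = Mul(-65223, Pow(Add(Add(-60, 984), -29991), -1)) = Mul(-65223, Pow(Add(924, -29991), -1)) = Mul(-65223, Pow(-29067, -1)) = Mul(-65223, Rational(-1, 29067)) = Rational(21741, 9689)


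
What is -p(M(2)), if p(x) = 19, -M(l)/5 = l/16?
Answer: -19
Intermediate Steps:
M(l) = -5*l/16
-p(M(2)) = -1*19 = -19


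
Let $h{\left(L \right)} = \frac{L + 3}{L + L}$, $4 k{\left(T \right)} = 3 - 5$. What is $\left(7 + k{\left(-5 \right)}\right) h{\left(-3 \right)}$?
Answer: $0$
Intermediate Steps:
$k{\left(T \right)} = - \frac{1}{2}$ ($k{\left(T \right)} = \frac{3 - 5}{4} = \frac{1}{4} \left(-2\right) = - \frac{1}{2}$)
$h{\left(L \right)} = \frac{3 + L}{2 L}$
$\left(7 + k{\left(-5 \right)}\right) h{\left(-3 \right)} = \left(7 - \frac{1}{2}\right) \frac{3 - 3}{2 \left(-3\right)} = \frac{13 \cdot \frac{1}{2} \left(- \frac{1}{3}\right) 0}{2} = \frac{13}{2} \cdot 0 = 0$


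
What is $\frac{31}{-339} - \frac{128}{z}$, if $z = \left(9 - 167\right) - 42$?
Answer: $\frac{4649}{8475} \approx 0.54855$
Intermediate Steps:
$z = -200$ ($z = -158 - 42 = -200$)
$\frac{31}{-339} - \frac{128}{z} = \frac{31}{-339} - \frac{128}{-200} = 31 \left(- \frac{1}{339}\right) - - \frac{16}{25} = - \frac{31}{339} + \frac{16}{25} = \frac{4649}{8475}$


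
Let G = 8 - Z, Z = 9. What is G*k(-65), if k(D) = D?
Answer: 65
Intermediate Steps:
G = -1 (G = 8 - 1*9 = 8 - 9 = -1)
G*k(-65) = -1*(-65) = 65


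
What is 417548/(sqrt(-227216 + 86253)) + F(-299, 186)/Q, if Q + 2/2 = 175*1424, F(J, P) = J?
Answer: -299/249199 - 417548*I*sqrt(140963)/140963 ≈ -0.0011998 - 1112.1*I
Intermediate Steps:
Q = 249199 (Q = -1 + 175*1424 = -1 + 249200 = 249199)
417548/(sqrt(-227216 + 86253)) + F(-299, 186)/Q = 417548/(sqrt(-227216 + 86253)) - 299/249199 = 417548/(sqrt(-140963)) - 299*1/249199 = 417548/((I*sqrt(140963))) - 299/249199 = 417548*(-I*sqrt(140963)/140963) - 299/249199 = -417548*I*sqrt(140963)/140963 - 299/249199 = -299/249199 - 417548*I*sqrt(140963)/140963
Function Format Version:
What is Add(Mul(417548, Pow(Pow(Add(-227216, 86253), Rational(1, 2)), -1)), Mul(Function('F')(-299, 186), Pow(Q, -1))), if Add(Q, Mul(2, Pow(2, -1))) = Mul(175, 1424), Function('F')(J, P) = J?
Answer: Add(Rational(-299, 249199), Mul(Rational(-417548, 140963), I, Pow(140963, Rational(1, 2)))) ≈ Add(-0.0011998, Mul(-1112.1, I))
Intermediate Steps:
Q = 249199 (Q = Add(-1, Mul(175, 1424)) = Add(-1, 249200) = 249199)
Add(Mul(417548, Pow(Pow(Add(-227216, 86253), Rational(1, 2)), -1)), Mul(Function('F')(-299, 186), Pow(Q, -1))) = Add(Mul(417548, Pow(Pow(Add(-227216, 86253), Rational(1, 2)), -1)), Mul(-299, Pow(249199, -1))) = Add(Mul(417548, Pow(Pow(-140963, Rational(1, 2)), -1)), Mul(-299, Rational(1, 249199))) = Add(Mul(417548, Pow(Mul(I, Pow(140963, Rational(1, 2))), -1)), Rational(-299, 249199)) = Add(Mul(417548, Mul(Rational(-1, 140963), I, Pow(140963, Rational(1, 2)))), Rational(-299, 249199)) = Add(Mul(Rational(-417548, 140963), I, Pow(140963, Rational(1, 2))), Rational(-299, 249199)) = Add(Rational(-299, 249199), Mul(Rational(-417548, 140963), I, Pow(140963, Rational(1, 2))))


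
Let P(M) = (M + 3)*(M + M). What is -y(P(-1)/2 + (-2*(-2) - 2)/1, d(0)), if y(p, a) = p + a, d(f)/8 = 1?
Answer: -8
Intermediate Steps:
d(f) = 8 (d(f) = 8*1 = 8)
P(M) = 2*M*(3 + M) (P(M) = (3 + M)*(2*M) = 2*M*(3 + M))
y(p, a) = a + p
-y(P(-1)/2 + (-2*(-2) - 2)/1, d(0)) = -(8 + ((2*(-1)*(3 - 1))/2 + (-2*(-2) - 2)/1)) = -(8 + ((2*(-1)*2)*(1/2) + (4 - 2)*1)) = -(8 + (-4*1/2 + 2*1)) = -(8 + (-2 + 2)) = -(8 + 0) = -1*8 = -8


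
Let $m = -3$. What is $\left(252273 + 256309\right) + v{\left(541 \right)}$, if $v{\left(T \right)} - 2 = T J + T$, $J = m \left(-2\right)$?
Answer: $512371$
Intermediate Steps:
$J = 6$ ($J = \left(-3\right) \left(-2\right) = 6$)
$v{\left(T \right)} = 2 + 7 T$ ($v{\left(T \right)} = 2 + \left(T 6 + T\right) = 2 + \left(6 T + T\right) = 2 + 7 T$)
$\left(252273 + 256309\right) + v{\left(541 \right)} = \left(252273 + 256309\right) + \left(2 + 7 \cdot 541\right) = 508582 + \left(2 + 3787\right) = 508582 + 3789 = 512371$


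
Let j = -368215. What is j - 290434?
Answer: -658649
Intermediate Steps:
j - 290434 = -368215 - 290434 = -658649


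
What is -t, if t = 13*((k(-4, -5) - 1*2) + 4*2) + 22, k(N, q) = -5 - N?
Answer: -87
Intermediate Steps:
t = 87 (t = 13*(((-5 - 1*(-4)) - 1*2) + 4*2) + 22 = 13*(((-5 + 4) - 2) + 8) + 22 = 13*((-1 - 2) + 8) + 22 = 13*(-3 + 8) + 22 = 13*5 + 22 = 65 + 22 = 87)
-t = -1*87 = -87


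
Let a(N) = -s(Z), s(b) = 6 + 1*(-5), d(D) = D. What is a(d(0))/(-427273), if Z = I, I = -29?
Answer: 1/427273 ≈ 2.3404e-6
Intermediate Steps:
Z = -29
s(b) = 1 (s(b) = 6 - 5 = 1)
a(N) = -1 (a(N) = -1*1 = -1)
a(d(0))/(-427273) = -1/(-427273) = -1*(-1/427273) = 1/427273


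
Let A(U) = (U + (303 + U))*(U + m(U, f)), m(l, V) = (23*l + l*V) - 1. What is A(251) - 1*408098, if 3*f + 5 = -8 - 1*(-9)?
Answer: 12513031/3 ≈ 4.1710e+6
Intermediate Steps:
f = -4/3 (f = -5/3 + (-8 - 1*(-9))/3 = -5/3 + (-8 + 9)/3 = -5/3 + (1/3)*1 = -5/3 + 1/3 = -4/3 ≈ -1.3333)
m(l, V) = -1 + 23*l + V*l (m(l, V) = (23*l + V*l) - 1 = -1 + 23*l + V*l)
A(U) = (-1 + 68*U/3)*(303 + 2*U) (A(U) = (U + (303 + U))*(U + (-1 + 23*U - 4*U/3)) = (303 + 2*U)*(U + (-1 + 65*U/3)) = (303 + 2*U)*(-1 + 68*U/3) = (-1 + 68*U/3)*(303 + 2*U))
A(251) - 1*408098 = (-303 + 6866*251 + (136/3)*251**2) - 1*408098 = (-303 + 1723366 + (136/3)*63001) - 408098 = (-303 + 1723366 + 8568136/3) - 408098 = 13737325/3 - 408098 = 12513031/3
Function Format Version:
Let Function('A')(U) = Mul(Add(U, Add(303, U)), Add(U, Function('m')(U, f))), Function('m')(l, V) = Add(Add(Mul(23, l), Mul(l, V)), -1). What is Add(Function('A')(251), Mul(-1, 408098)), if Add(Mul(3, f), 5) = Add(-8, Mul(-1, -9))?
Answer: Rational(12513031, 3) ≈ 4.1710e+6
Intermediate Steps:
f = Rational(-4, 3) (f = Add(Rational(-5, 3), Mul(Rational(1, 3), Add(-8, Mul(-1, -9)))) = Add(Rational(-5, 3), Mul(Rational(1, 3), Add(-8, 9))) = Add(Rational(-5, 3), Mul(Rational(1, 3), 1)) = Add(Rational(-5, 3), Rational(1, 3)) = Rational(-4, 3) ≈ -1.3333)
Function('m')(l, V) = Add(-1, Mul(23, l), Mul(V, l)) (Function('m')(l, V) = Add(Add(Mul(23, l), Mul(V, l)), -1) = Add(-1, Mul(23, l), Mul(V, l)))
Function('A')(U) = Mul(Add(-1, Mul(Rational(68, 3), U)), Add(303, Mul(2, U))) (Function('A')(U) = Mul(Add(U, Add(303, U)), Add(U, Add(-1, Mul(23, U), Mul(Rational(-4, 3), U)))) = Mul(Add(303, Mul(2, U)), Add(U, Add(-1, Mul(Rational(65, 3), U)))) = Mul(Add(303, Mul(2, U)), Add(-1, Mul(Rational(68, 3), U))) = Mul(Add(-1, Mul(Rational(68, 3), U)), Add(303, Mul(2, U))))
Add(Function('A')(251), Mul(-1, 408098)) = Add(Add(-303, Mul(6866, 251), Mul(Rational(136, 3), Pow(251, 2))), Mul(-1, 408098)) = Add(Add(-303, 1723366, Mul(Rational(136, 3), 63001)), -408098) = Add(Add(-303, 1723366, Rational(8568136, 3)), -408098) = Add(Rational(13737325, 3), -408098) = Rational(12513031, 3)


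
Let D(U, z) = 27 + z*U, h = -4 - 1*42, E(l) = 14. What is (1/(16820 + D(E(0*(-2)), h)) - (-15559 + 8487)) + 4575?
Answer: 188716342/16203 ≈ 11647.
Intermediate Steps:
h = -46 (h = -4 - 42 = -46)
D(U, z) = 27 + U*z
(1/(16820 + D(E(0*(-2)), h)) - (-15559 + 8487)) + 4575 = (1/(16820 + (27 + 14*(-46))) - (-15559 + 8487)) + 4575 = (1/(16820 + (27 - 644)) - 1*(-7072)) + 4575 = (1/(16820 - 617) + 7072) + 4575 = (1/16203 + 7072) + 4575 = 114587617/16203 + 4575 = 188716342/16203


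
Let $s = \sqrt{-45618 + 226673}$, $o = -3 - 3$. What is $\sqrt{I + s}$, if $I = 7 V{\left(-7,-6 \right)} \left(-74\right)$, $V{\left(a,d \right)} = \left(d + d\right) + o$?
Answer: $\sqrt{9324 + 7 \sqrt{3695}} \approx 98.74$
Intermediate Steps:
$o = -6$ ($o = -3 - 3 = -6$)
$V{\left(a,d \right)} = -6 + 2 d$ ($V{\left(a,d \right)} = \left(d + d\right) - 6 = 2 d - 6 = -6 + 2 d$)
$s = 7 \sqrt{3695}$ ($s = \sqrt{181055} = 7 \sqrt{3695} \approx 425.51$)
$I = 9324$ ($I = 7 \left(-6 + 2 \left(-6\right)\right) \left(-74\right) = 7 \left(-6 - 12\right) \left(-74\right) = 7 \left(-18\right) \left(-74\right) = \left(-126\right) \left(-74\right) = 9324$)
$\sqrt{I + s} = \sqrt{9324 + 7 \sqrt{3695}}$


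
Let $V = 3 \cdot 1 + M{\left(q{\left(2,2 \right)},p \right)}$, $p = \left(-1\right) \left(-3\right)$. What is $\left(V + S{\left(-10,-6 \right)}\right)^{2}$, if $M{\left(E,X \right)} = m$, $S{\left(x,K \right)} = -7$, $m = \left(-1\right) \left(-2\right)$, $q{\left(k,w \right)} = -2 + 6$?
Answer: $4$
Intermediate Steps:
$q{\left(k,w \right)} = 4$
$m = 2$
$p = 3$
$M{\left(E,X \right)} = 2$
$V = 5$ ($V = 3 \cdot 1 + 2 = 3 + 2 = 5$)
$\left(V + S{\left(-10,-6 \right)}\right)^{2} = \left(5 - 7\right)^{2} = \left(-2\right)^{2} = 4$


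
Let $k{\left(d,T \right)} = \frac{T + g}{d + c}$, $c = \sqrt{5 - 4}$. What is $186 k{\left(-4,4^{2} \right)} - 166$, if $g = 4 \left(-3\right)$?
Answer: $-414$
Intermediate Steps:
$c = 1$ ($c = \sqrt{1} = 1$)
$g = -12$
$k{\left(d,T \right)} = \frac{-12 + T}{1 + d}$ ($k{\left(d,T \right)} = \frac{T - 12}{d + 1} = \frac{-12 + T}{1 + d}$)
$186 k{\left(-4,4^{2} \right)} - 166 = 186 \frac{-12 + 4^{2}}{1 - 4} - 166 = 186 \frac{-12 + 16}{-3} - 166 = 186 \left(\left(- \frac{1}{3}\right) 4\right) - 166 = 186 \left(- \frac{4}{3}\right) - 166 = -248 - 166 = -414$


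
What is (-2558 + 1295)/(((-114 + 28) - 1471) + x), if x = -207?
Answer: 421/588 ≈ 0.71599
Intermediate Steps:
(-2558 + 1295)/(((-114 + 28) - 1471) + x) = (-2558 + 1295)/(((-114 + 28) - 1471) - 207) = -1263/((-86 - 1471) - 207) = -1263/(-1557 - 207) = -1263/(-1764) = -1263*(-1/1764) = 421/588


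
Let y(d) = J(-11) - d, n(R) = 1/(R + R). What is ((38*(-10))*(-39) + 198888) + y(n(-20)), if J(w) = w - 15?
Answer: 8547281/40 ≈ 2.1368e+5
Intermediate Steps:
J(w) = -15 + w
n(R) = 1/(2*R)
y(d) = -26 - d (y(d) = (-15 - 11) - d = -26 - d)
((38*(-10))*(-39) + 198888) + y(n(-20)) = ((38*(-10))*(-39) + 198888) + (-26 - 1/(2*(-20))) = (-380*(-39) + 198888) + (-26 - (-1)/(2*20)) = (14820 + 198888) + (-26 - 1*(-1/40)) = 213708 + (-26 + 1/40) = 213708 - 1039/40 = 8547281/40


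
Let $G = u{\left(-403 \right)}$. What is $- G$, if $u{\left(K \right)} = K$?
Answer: $403$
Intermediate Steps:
$G = -403$
$- G = \left(-1\right) \left(-403\right) = 403$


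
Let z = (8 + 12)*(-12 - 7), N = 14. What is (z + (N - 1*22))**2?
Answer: 150544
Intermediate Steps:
z = -380 (z = 20*(-19) = -380)
(z + (N - 1*22))**2 = (-380 + (14 - 1*22))**2 = (-380 + (14 - 22))**2 = (-380 - 8)**2 = (-388)**2 = 150544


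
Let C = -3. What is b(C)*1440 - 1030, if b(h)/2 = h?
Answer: -9670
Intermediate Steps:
b(h) = 2*h
b(C)*1440 - 1030 = (2*(-3))*1440 - 1030 = -6*1440 - 1030 = -8640 - 1030 = -9670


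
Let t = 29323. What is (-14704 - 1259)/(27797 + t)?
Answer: -313/1120 ≈ -0.27946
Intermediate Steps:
(-14704 - 1259)/(27797 + t) = (-14704 - 1259)/(27797 + 29323) = -15963/57120 = -15963*1/57120 = -313/1120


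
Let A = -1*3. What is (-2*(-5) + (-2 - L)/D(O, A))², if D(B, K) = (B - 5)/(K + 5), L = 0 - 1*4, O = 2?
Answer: 676/9 ≈ 75.111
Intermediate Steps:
L = -4 (L = 0 - 4 = -4)
A = -3
D(B, K) = (-5 + B)/(5 + K)
(-2*(-5) + (-2 - L)/D(O, A))² = (-2*(-5) + (-2 - 1*(-4))/(((-5 + 2)/(5 - 3))))² = (10 + (-2 + 4)/((-3/2)))² = (10 + 2/(((½)*(-3))))² = (10 + 2/(-3/2))² = (10 + 2*(-⅔))² = (10 - 4/3)² = (26/3)² = 676/9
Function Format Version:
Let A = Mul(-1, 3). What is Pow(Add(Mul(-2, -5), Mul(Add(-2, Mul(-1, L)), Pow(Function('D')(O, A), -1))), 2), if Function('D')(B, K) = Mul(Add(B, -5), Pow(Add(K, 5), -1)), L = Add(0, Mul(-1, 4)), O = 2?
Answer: Rational(676, 9) ≈ 75.111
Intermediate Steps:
L = -4 (L = Add(0, -4) = -4)
A = -3
Function('D')(B, K) = Mul(Pow(Add(5, K), -1), Add(-5, B)) (Function('D')(B, K) = Mul(Add(-5, B), Pow(Add(5, K), -1)) = Mul(Pow(Add(5, K), -1), Add(-5, B)))
Pow(Add(Mul(-2, -5), Mul(Add(-2, Mul(-1, L)), Pow(Function('D')(O, A), -1))), 2) = Pow(Add(Mul(-2, -5), Mul(Add(-2, Mul(-1, -4)), Pow(Mul(Pow(Add(5, -3), -1), Add(-5, 2)), -1))), 2) = Pow(Add(10, Mul(Add(-2, 4), Pow(Mul(Pow(2, -1), -3), -1))), 2) = Pow(Add(10, Mul(2, Pow(Mul(Rational(1, 2), -3), -1))), 2) = Pow(Add(10, Mul(2, Pow(Rational(-3, 2), -1))), 2) = Pow(Add(10, Mul(2, Rational(-2, 3))), 2) = Pow(Add(10, Rational(-4, 3)), 2) = Pow(Rational(26, 3), 2) = Rational(676, 9)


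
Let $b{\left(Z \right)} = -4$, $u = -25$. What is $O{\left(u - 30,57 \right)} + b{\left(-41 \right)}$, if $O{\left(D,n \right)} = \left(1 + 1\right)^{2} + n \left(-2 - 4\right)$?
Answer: $-342$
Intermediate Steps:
$O{\left(D,n \right)} = 4 - 6 n$ ($O{\left(D,n \right)} = 2^{2} + n \left(-2 - 4\right) = 4 + n \left(-6\right) = 4 - 6 n$)
$O{\left(u - 30,57 \right)} + b{\left(-41 \right)} = \left(4 - 342\right) - 4 = -338 - 4 = -342$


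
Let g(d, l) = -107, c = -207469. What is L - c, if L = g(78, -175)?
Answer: 207362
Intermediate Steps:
L = -107
L - c = -107 - 1*(-207469) = -107 + 207469 = 207362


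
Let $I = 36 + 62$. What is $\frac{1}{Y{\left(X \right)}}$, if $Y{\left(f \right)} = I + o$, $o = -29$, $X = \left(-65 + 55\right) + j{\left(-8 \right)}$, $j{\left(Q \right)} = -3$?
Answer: $\frac{1}{69} \approx 0.014493$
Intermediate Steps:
$I = 98$
$X = -13$ ($X = \left(-65 + 55\right) - 3 = -10 - 3 = -13$)
$Y{\left(f \right)} = 69$ ($Y{\left(f \right)} = 98 - 29 = 69$)
$\frac{1}{Y{\left(X \right)}} = \frac{1}{69}$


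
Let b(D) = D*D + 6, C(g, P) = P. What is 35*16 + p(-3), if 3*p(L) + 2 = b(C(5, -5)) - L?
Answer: 1712/3 ≈ 570.67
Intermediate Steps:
b(D) = 6 + D² (b(D) = D² + 6 = 6 + D²)
p(L) = 29/3 - L/3 (p(L) = -⅔ + ((6 + (-5)²) - L)/3 = -⅔ + ((6 + 25) - L)/3 = -⅔ + (31 - L)/3 = -⅔ + (31/3 - L/3) = 29/3 - L/3)
35*16 + p(-3) = 35*16 + (29/3 - ⅓*(-3)) = 560 + (29/3 + 1) = 560 + 32/3 = 1712/3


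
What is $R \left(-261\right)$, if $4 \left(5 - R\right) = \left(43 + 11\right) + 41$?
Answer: $\frac{19575}{4} \approx 4893.8$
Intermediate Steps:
$R = - \frac{75}{4}$ ($R = 5 - \frac{\left(43 + 11\right) + 41}{4} = 5 - \frac{54 + 41}{4} = 5 - \frac{95}{4} = - \frac{75}{4} \approx -18.75$)
$R \left(-261\right) = \left(- \frac{75}{4}\right) \left(-261\right) = \frac{19575}{4}$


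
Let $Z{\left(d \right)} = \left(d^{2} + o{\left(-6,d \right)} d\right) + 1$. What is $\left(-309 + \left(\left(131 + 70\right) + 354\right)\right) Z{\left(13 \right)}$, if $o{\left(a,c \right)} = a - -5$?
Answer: $38622$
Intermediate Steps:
$o{\left(a,c \right)} = 5 + a$ ($o{\left(a,c \right)} = a + 5 = 5 + a$)
$Z{\left(d \right)} = 1 + d^{2} - d$ ($Z{\left(d \right)} = \left(d^{2} + \left(5 - 6\right) d\right) + 1 = \left(d^{2} - d\right) + 1 = 1 + d^{2} - d$)
$\left(-309 + \left(\left(131 + 70\right) + 354\right)\right) Z{\left(13 \right)} = \left(-309 + \left(\left(131 + 70\right) + 354\right)\right) \left(1 + 13^{2} - 13\right) = \left(-309 + \left(201 + 354\right)\right) \left(1 + 169 - 13\right) = \left(-309 + 555\right) 157 = 246 \cdot 157 = 38622$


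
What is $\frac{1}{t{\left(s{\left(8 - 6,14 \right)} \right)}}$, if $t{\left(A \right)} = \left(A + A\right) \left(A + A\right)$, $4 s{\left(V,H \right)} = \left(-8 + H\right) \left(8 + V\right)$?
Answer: $\frac{1}{900} \approx 0.0011111$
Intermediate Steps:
$s{\left(V,H \right)} = \frac{\left(-8 + H\right) \left(8 + V\right)}{4}$
$t{\left(A \right)} = 4 A^{2}$ ($t{\left(A \right)} = 2 A 2 A = 4 A^{2}$)
$\frac{1}{t{\left(s{\left(8 - 6,14 \right)} \right)}} = \frac{1}{4 \left(-16 - 2 \left(8 - 6\right) + 2 \cdot 14 + \frac{1}{4} \cdot 14 \left(8 - 6\right)\right)^{2}} = \frac{1}{4 \left(-16 - 4 + 28 + \frac{1}{4} \cdot 14 \cdot 2\right)^{2}} = \frac{1}{4 \left(-16 - 4 + 28 + 7\right)^{2}} = \frac{1}{4 \cdot 15^{2}} = \frac{1}{4 \cdot 225} = \frac{1}{900}$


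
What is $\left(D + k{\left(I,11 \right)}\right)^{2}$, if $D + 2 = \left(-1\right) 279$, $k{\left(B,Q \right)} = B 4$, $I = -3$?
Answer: $85849$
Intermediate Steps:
$k{\left(B,Q \right)} = 4 B$
$D = -281$ ($D = -2 - 279 = -281$)
$\left(D + k{\left(I,11 \right)}\right)^{2} = \left(-281 + 4 \left(-3\right)\right)^{2} = \left(-281 - 12\right)^{2} = \left(-293\right)^{2} = 85849$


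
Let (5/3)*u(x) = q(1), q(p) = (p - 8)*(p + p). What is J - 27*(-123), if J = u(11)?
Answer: 16563/5 ≈ 3312.6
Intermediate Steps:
q(p) = 2*p*(-8 + p) (q(p) = (-8 + p)*(2*p) = 2*p*(-8 + p))
u(x) = -42/5 (u(x) = 3*(2*1*(-8 + 1))/5 = 3*(2*1*(-7))/5 = (⅗)*(-14) = -42/5)
J = -42/5 ≈ -8.4000
J - 27*(-123) = -42/5 - 27*(-123) = -42/5 + 3321 = 16563/5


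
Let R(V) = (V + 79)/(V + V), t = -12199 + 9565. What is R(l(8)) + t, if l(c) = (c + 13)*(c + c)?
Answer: -1769633/672 ≈ -2633.4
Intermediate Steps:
l(c) = 2*c*(13 + c) (l(c) = (13 + c)*(2*c) = 2*c*(13 + c))
t = -2634
R(V) = (79 + V)/(2*V) (R(V) = (79 + V)/((2*V)) = (79 + V)*(1/(2*V)) = (79 + V)/(2*V))
R(l(8)) + t = (79 + 2*8*(13 + 8))/(2*((2*8*(13 + 8)))) - 2634 = (79 + 2*8*21)/(2*((2*8*21))) - 2634 = (½)*(79 + 336)/336 - 2634 = (½)*(1/336)*415 - 2634 = 415/672 - 2634 = -1769633/672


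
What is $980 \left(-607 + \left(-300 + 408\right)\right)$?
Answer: $-489020$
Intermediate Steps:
$980 \left(-607 + \left(-300 + 408\right)\right) = 980 \left(-607 + 108\right) = 980 \left(-499\right) = -489020$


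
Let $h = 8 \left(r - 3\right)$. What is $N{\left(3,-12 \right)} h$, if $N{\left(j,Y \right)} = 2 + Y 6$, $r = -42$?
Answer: $25200$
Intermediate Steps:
$N{\left(j,Y \right)} = 2 + 6 Y$
$h = -360$ ($h = 8 \left(-42 - 3\right) = 8 \left(-45\right) = -360$)
$N{\left(3,-12 \right)} h = \left(2 + 6 \left(-12\right)\right) \left(-360\right) = \left(2 - 72\right) \left(-360\right) = \left(-70\right) \left(-360\right) = 25200$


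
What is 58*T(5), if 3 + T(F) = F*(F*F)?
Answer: 7076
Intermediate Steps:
T(F) = -3 + F³ (T(F) = -3 + F*(F*F) = -3 + F*F² = -3 + F³)
58*T(5) = 58*(-3 + 5³) = 58*(-3 + 125) = 58*122 = 7076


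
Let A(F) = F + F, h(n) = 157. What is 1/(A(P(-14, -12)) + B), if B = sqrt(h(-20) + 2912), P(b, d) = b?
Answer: 28/2285 + 3*sqrt(341)/2285 ≈ 0.036498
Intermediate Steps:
A(F) = 2*F
B = 3*sqrt(341) (B = sqrt(157 + 2912) = sqrt(3069) = 3*sqrt(341) ≈ 55.399)
1/(A(P(-14, -12)) + B) = 1/(2*(-14) + 3*sqrt(341)) = 1/(-28 + 3*sqrt(341))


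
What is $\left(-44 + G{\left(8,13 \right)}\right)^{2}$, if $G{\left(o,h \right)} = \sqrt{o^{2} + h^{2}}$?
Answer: $\left(44 - \sqrt{233}\right)^{2} \approx 825.74$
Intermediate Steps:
$G{\left(o,h \right)} = \sqrt{h^{2} + o^{2}}$
$\left(-44 + G{\left(8,13 \right)}\right)^{2} = \left(-44 + \sqrt{13^{2} + 8^{2}}\right)^{2} = \left(-44 + \sqrt{169 + 64}\right)^{2} = \left(-44 + \sqrt{233}\right)^{2}$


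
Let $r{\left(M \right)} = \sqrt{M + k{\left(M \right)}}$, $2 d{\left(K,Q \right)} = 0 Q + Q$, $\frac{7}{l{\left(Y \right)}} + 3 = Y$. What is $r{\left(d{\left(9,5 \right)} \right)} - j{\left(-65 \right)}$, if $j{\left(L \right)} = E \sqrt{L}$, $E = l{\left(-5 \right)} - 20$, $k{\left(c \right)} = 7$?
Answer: $\frac{\sqrt{38}}{2} + \frac{167 i \sqrt{65}}{8} \approx 3.0822 + 168.3 i$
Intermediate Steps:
$l{\left(Y \right)} = \frac{7}{-3 + Y}$
$d{\left(K,Q \right)} = \frac{Q}{2}$ ($d{\left(K,Q \right)} = \frac{0 Q + Q}{2} = \frac{0 + Q}{2} = \frac{Q}{2}$)
$r{\left(M \right)} = \sqrt{7 + M}$ ($r{\left(M \right)} = \sqrt{M + 7} = \sqrt{7 + M}$)
$E = - \frac{167}{8}$ ($E = \frac{7}{-3 - 5} - 20 = \frac{7}{-8} - 20 = 7 \left(- \frac{1}{8}\right) - 20 = - \frac{7}{8} - 20 = - \frac{167}{8} \approx -20.875$)
$j{\left(L \right)} = - \frac{167 \sqrt{L}}{8}$
$r{\left(d{\left(9,5 \right)} \right)} - j{\left(-65 \right)} = \sqrt{7 + \frac{1}{2} \cdot 5} - - \frac{167 \sqrt{-65}}{8} = \sqrt{7 + \frac{5}{2}} - - \frac{167 i \sqrt{65}}{8} = \sqrt{\frac{19}{2}} - - \frac{167 i \sqrt{65}}{8} = \frac{\sqrt{38}}{2} + \frac{167 i \sqrt{65}}{8}$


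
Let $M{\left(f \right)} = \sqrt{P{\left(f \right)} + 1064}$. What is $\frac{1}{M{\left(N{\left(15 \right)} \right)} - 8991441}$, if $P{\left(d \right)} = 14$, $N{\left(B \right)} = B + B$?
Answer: $- \frac{8991441}{80846011255403} - \frac{7 \sqrt{22}}{80846011255403} \approx -1.1122 \cdot 10^{-7}$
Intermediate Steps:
$N{\left(B \right)} = 2 B$
$M{\left(f \right)} = 7 \sqrt{22}$ ($M{\left(f \right)} = \sqrt{14 + 1064} = \sqrt{1078} = 7 \sqrt{22}$)
$\frac{1}{M{\left(N{\left(15 \right)} \right)} - 8991441} = \frac{1}{7 \sqrt{22} - 8991441} = \frac{1}{-8991441 + 7 \sqrt{22}}$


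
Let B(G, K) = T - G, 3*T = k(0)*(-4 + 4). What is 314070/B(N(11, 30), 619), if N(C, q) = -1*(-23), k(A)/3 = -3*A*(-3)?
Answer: -314070/23 ≈ -13655.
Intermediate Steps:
k(A) = 27*A (k(A) = 3*(-3*A*(-3)) = 3*(9*A) = 27*A)
T = 0 (T = ((27*0)*(-4 + 4))/3 = (0*0)/3 = (1/3)*0 = 0)
N(C, q) = 23
B(G, K) = -G (B(G, K) = 0 - G = -G)
314070/B(N(11, 30), 619) = 314070/((-1*23)) = 314070/(-23) = 314070*(-1/23) = -314070/23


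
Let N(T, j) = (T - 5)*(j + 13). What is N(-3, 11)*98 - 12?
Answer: -18828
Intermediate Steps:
N(T, j) = (-5 + T)*(13 + j)
N(-3, 11)*98 - 12 = (-65 - 5*11 + 13*(-3) - 3*11)*98 - 12 = (-65 - 55 - 39 - 33)*98 - 12 = -192*98 - 12 = -18816 - 12 = -18828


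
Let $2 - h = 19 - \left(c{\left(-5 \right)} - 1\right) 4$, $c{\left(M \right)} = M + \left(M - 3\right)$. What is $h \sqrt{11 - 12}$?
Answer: $- 73 i \approx - 73.0 i$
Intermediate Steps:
$c{\left(M \right)} = -3 + 2 M$ ($c{\left(M \right)} = M + \left(-3 + M\right) = -3 + 2 M$)
$h = -73$ ($h = 2 - \left(19 - \left(\left(-3 + 2 \left(-5\right)\right) - 1\right) 4\right) = 2 - \left(19 - \left(\left(-3 - 10\right) - 1\right) 4\right) = 2 - \left(19 - \left(-13 - 1\right) 4\right) = 2 - \left(19 - \left(-14\right) 4\right) = 2 - \left(19 - -56\right) = 2 - \left(19 + 56\right) = 2 - 75 = -73$)
$h \sqrt{11 - 12} = - 73 \sqrt{11 - 12} = - 73 \sqrt{-1} = - 73 i$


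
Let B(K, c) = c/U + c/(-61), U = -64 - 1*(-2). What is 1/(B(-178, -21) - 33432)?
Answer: -3782/126437241 ≈ -2.9912e-5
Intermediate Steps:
U = -62 (U = -64 + 2 = -62)
B(K, c) = -123*c/3782 (B(K, c) = c/(-62) + c/(-61) = c*(-1/62) + c*(-1/61) = -c/62 - c/61 = -123*c/3782)
1/(B(-178, -21) - 33432) = 1/(-123/3782*(-21) - 33432) = 1/(2583/3782 - 33432) = 1/(-126437241/3782) = -3782/126437241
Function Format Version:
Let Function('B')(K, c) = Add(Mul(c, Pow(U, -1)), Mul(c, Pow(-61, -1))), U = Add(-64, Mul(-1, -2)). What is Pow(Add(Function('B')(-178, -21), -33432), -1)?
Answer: Rational(-3782, 126437241) ≈ -2.9912e-5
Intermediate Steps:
U = -62 (U = Add(-64, 2) = -62)
Function('B')(K, c) = Mul(Rational(-123, 3782), c) (Function('B')(K, c) = Add(Mul(c, Pow(-62, -1)), Mul(c, Pow(-61, -1))) = Add(Mul(c, Rational(-1, 62)), Mul(c, Rational(-1, 61))) = Add(Mul(Rational(-1, 62), c), Mul(Rational(-1, 61), c)) = Mul(Rational(-123, 3782), c))
Pow(Add(Function('B')(-178, -21), -33432), -1) = Pow(Add(Mul(Rational(-123, 3782), -21), -33432), -1) = Pow(Add(Rational(2583, 3782), -33432), -1) = Pow(Rational(-126437241, 3782), -1) = Rational(-3782, 126437241)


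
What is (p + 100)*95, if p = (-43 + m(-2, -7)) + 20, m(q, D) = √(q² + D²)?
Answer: 7315 + 95*√53 ≈ 8006.6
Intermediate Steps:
m(q, D) = √(D² + q²)
p = -23 + √53 (p = (-43 + √((-7)² + (-2)²)) + 20 = (-43 + √(49 + 4)) + 20 = (-43 + √53) + 20 = -23 + √53 ≈ -15.720)
(p + 100)*95 = ((-23 + √53) + 100)*95 = (77 + √53)*95 = 7315 + 95*√53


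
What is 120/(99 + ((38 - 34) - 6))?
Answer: 120/97 ≈ 1.2371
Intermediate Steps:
120/(99 + ((38 - 34) - 6)) = 120/(99 + (4 - 6)) = 120/(99 - 2) = 120/97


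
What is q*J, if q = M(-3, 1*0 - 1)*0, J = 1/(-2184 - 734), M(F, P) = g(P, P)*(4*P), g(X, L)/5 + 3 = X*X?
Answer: 0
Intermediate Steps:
g(X, L) = -15 + 5*X**2 (g(X, L) = -15 + 5*(X*X) = -15 + 5*X**2)
M(F, P) = 4*P*(-15 + 5*P**2) (M(F, P) = (-15 + 5*P**2)*(4*P) = 4*P*(-15 + 5*P**2))
J = -1/2918 (J = 1/(-2918) = -1/2918 ≈ -0.00034270)
q = 0 (q = (20*(1*0 - 1)*(-3 + (1*0 - 1)**2))*0 = (20*(0 - 1)*(-3 + (0 - 1)**2))*0 = (20*(-1)*(-3 + (-1)**2))*0 = (20*(-1)*(-3 + 1))*0 = (20*(-1)*(-2))*0 = 40*0 = 0)
q*J = 0*(-1/2918) = 0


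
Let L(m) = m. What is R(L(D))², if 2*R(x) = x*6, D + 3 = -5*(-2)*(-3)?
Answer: 9801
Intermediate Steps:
D = -33 (D = -3 - 5*(-2)*(-3) = -3 + 10*(-3) = -3 - 30 = -33)
R(x) = 3*x (R(x) = (x*6)/2 = (6*x)/2 = 3*x)
R(L(D))² = (3*(-33))² = (-99)² = 9801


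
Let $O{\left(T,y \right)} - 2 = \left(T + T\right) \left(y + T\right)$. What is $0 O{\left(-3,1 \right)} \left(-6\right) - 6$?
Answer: $-6$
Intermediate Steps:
$O{\left(T,y \right)} = 2 + 2 T \left(T + y\right)$ ($O{\left(T,y \right)} = 2 + \left(T + T\right) \left(y + T\right) = 2 + 2 T \left(T + y\right)$)
$0 O{\left(-3,1 \right)} \left(-6\right) - 6 = 0 \left(2 + 2 \left(-3\right)^{2} + 2 \left(-3\right) 1\right) \left(-6\right) - 6 = 0 \left(2 + 2 \cdot 9 - 6\right) \left(-6\right) - 6 = 0 \left(2 + 18 - 6\right) \left(-6\right) - 6 = 0 \cdot 14 \left(-6\right) - 6 = 0 \left(-6\right) - 6 = 0 - 6 = -6$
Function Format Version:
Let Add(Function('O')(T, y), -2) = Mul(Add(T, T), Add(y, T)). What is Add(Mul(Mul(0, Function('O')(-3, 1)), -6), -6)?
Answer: -6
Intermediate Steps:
Function('O')(T, y) = Add(2, Mul(2, T, Add(T, y))) (Function('O')(T, y) = Add(2, Mul(Add(T, T), Add(y, T))) = Add(2, Mul(Mul(2, T), Add(T, y))) = Add(2, Mul(2, T, Add(T, y))))
Add(Mul(Mul(0, Function('O')(-3, 1)), -6), -6) = Add(Mul(Mul(0, Add(2, Mul(2, Pow(-3, 2)), Mul(2, -3, 1))), -6), -6) = Add(Mul(Mul(0, Add(2, Mul(2, 9), -6)), -6), -6) = Add(Mul(Mul(0, Add(2, 18, -6)), -6), -6) = Add(Mul(Mul(0, 14), -6), -6) = Add(Mul(0, -6), -6) = Add(0, -6) = -6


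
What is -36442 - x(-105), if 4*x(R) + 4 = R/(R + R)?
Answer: -291529/8 ≈ -36441.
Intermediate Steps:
x(R) = -7/8 (x(R) = -1 + (R/(R + R))/4 = -1 + (R/((2*R)))/4 = -1 + ((1/(2*R))*R)/4 = -1 + (¼)*(½) = -1 + ⅛ = -7/8)
-36442 - x(-105) = -36442 - 1*(-7/8) = -36442 + 7/8 = -291529/8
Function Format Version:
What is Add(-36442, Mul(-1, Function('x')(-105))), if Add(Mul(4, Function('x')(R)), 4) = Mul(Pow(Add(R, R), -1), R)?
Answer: Rational(-291529, 8) ≈ -36441.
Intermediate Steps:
Function('x')(R) = Rational(-7, 8) (Function('x')(R) = Add(-1, Mul(Rational(1, 4), Mul(Pow(Add(R, R), -1), R))) = Add(-1, Mul(Rational(1, 4), Mul(Pow(Mul(2, R), -1), R))) = Add(-1, Mul(Rational(1, 4), Mul(Mul(Rational(1, 2), Pow(R, -1)), R))) = Add(-1, Mul(Rational(1, 4), Rational(1, 2))) = Add(-1, Rational(1, 8)) = Rational(-7, 8))
Add(-36442, Mul(-1, Function('x')(-105))) = Add(-36442, Mul(-1, Rational(-7, 8))) = Add(-36442, Rational(7, 8)) = Rational(-291529, 8)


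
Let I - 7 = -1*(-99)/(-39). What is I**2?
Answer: 3364/169 ≈ 19.905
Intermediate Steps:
I = 58/13 (I = 7 - 1*(-99)/(-39) = 7 + 99*(-1/39) = 7 - 33/13 = 58/13 ≈ 4.4615)
I**2 = (58/13)**2 = 3364/169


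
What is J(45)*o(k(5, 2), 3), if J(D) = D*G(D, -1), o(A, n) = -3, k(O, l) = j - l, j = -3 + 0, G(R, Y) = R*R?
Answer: -273375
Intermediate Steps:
G(R, Y) = R²
j = -3
k(O, l) = -3 - l
J(D) = D³ (J(D) = D*D² = D³)
J(45)*o(k(5, 2), 3) = 45³*(-3) = 91125*(-3) = -273375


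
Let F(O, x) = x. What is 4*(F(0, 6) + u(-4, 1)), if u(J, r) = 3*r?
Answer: 36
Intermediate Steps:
4*(F(0, 6) + u(-4, 1)) = 4*(6 + 3*1) = 4*(6 + 3) = 4*9 = 36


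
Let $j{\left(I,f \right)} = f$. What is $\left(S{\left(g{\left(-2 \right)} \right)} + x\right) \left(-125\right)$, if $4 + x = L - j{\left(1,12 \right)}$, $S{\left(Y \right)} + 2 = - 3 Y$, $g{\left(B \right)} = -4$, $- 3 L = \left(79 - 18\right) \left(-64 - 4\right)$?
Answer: $- \frac{516250}{3} \approx -1.7208 \cdot 10^{5}$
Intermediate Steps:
$L = \frac{4148}{3}$ ($L = - \frac{\left(79 - 18\right) \left(-64 - 4\right)}{3} = - \frac{61 \left(-68\right)}{3} = \left(- \frac{1}{3}\right) \left(-4148\right) = \frac{4148}{3} \approx 1382.7$)
$S{\left(Y \right)} = -2 - 3 Y$
$x = \frac{4100}{3}$ ($x = -4 + \left(\frac{4148}{3} - 12\right) = -4 + \frac{4112}{3} = \frac{4100}{3} \approx 1366.7$)
$\left(S{\left(g{\left(-2 \right)} \right)} + x\right) \left(-125\right) = \left(\left(-2 - -12\right) + \frac{4100}{3}\right) \left(-125\right) = \left(\left(-2 + 12\right) + \frac{4100}{3}\right) \left(-125\right) = \left(10 + \frac{4100}{3}\right) \left(-125\right) = \frac{4130}{3} \left(-125\right) = - \frac{516250}{3}$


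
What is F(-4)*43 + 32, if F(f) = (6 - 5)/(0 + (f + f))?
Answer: 213/8 ≈ 26.625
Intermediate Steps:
F(f) = 1/(2*f) (F(f) = 1/(0 + 2*f) = 1/(2*f))
F(-4)*43 + 32 = ((½)/(-4))*43 + 32 = ((½)*(-¼))*43 + 32 = -⅛*43 + 32 = -43/8 + 32 = 213/8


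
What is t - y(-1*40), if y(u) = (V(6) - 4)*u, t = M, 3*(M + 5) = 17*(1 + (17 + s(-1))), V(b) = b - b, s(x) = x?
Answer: -206/3 ≈ -68.667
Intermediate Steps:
V(b) = 0
M = 274/3 (M = -5 + (17*(1 + (17 - 1)))/3 = -5 + (17*(1 + 16))/3 = -5 + (17*17)/3 = -5 + (1/3)*289 = -5 + 289/3 = 274/3 ≈ 91.333)
t = 274/3 ≈ 91.333
y(u) = -4*u (y(u) = (0 - 4)*u = -4*u)
t - y(-1*40) = 274/3 - (-4)*(-1*40) = 274/3 - (-4)*(-40) = 274/3 - 1*160 = 274/3 - 160 = -206/3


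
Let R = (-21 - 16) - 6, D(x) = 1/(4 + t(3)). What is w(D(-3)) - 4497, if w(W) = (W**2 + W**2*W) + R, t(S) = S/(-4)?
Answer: -9974108/2197 ≈ -4539.9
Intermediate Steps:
t(S) = -S/4 (t(S) = S*(-1/4) = -S/4)
D(x) = 4/13 (D(x) = 1/(4 - 1/4*3) = 1/(4 - 3/4) = 1/(13/4) = 4/13)
R = -43 (R = -37 - 6 = -43)
w(W) = -43 + W**2 + W**3 (w(W) = (W**2 + W**2*W) - 43 = (W**2 + W**3) - 43 = -43 + W**2 + W**3)
w(D(-3)) - 4497 = (-43 + (4/13)**2 + (4/13)**3) - 4497 = (-43 + 16/169 + 64/2197) - 4497 = -94199/2197 - 4497 = -9974108/2197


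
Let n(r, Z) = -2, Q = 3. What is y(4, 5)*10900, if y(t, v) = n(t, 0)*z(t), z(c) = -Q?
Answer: 65400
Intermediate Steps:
z(c) = -3 (z(c) = -1*3 = -3)
y(t, v) = 6 (y(t, v) = -2*(-3) = 6)
y(4, 5)*10900 = 6*10900 = 65400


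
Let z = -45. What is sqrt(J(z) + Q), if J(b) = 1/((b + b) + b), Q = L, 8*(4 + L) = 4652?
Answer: sqrt(4677690)/90 ≈ 24.031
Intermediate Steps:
L = 1155/2 (L = -4 + (1/8)*4652 = -4 + 1163/2 = 1155/2 ≈ 577.50)
Q = 1155/2 ≈ 577.50
J(b) = 1/(3*b) (J(b) = 1/(2*b + b) = 1/(3*b))
sqrt(J(z) + Q) = sqrt((1/3)/(-45) + 1155/2) = sqrt((1/3)*(-1/45) + 1155/2) = sqrt(-1/135 + 1155/2) = sqrt(155923/270) = sqrt(4677690)/90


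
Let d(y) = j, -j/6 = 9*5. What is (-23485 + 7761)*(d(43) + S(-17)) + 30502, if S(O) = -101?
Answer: 5864106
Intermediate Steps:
j = -270 (j = -54*5 = -6*45 = -270)
d(y) = -270
(-23485 + 7761)*(d(43) + S(-17)) + 30502 = (-23485 + 7761)*(-270 - 101) + 30502 = -15724*(-371) + 30502 = 5833604 + 30502 = 5864106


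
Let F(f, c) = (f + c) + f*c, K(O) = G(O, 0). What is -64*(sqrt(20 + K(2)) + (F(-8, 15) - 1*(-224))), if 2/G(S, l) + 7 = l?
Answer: -7104 - 64*sqrt(966)/7 ≈ -7388.2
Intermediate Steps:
G(S, l) = 2/(-7 + l)
K(O) = -2/7 (K(O) = 2/(-7 + 0) = 2/(-7) = 2*(-1/7) = -2/7)
F(f, c) = c + f + c*f (F(f, c) = (c + f) + c*f = c + f + c*f)
-64*(sqrt(20 + K(2)) + (F(-8, 15) - 1*(-224))) = -64*(sqrt(20 - 2/7) + ((15 - 8 + 15*(-8)) - 1*(-224))) = -64*(sqrt(138/7) + ((15 - 8 - 120) + 224)) = -64*(sqrt(966)/7 + (-113 + 224)) = -64*(sqrt(966)/7 + 111) = -64*(111 + sqrt(966)/7) = -7104 - 64*sqrt(966)/7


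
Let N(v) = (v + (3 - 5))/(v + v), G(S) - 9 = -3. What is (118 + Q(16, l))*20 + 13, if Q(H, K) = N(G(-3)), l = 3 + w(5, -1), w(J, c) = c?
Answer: 7139/3 ≈ 2379.7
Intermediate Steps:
G(S) = 6 (G(S) = 9 - 3 = 6)
l = 2 (l = 3 - 1 = 2)
N(v) = (-2 + v)/(2*v) (N(v) = (v - 2)/((2*v)) = (-2 + v)*(1/(2*v)) = (-2 + v)/(2*v))
Q(H, K) = ⅓ (Q(H, K) = (½)*(-2 + 6)/6 = (½)*(⅙)*4 = ⅓)
(118 + Q(16, l))*20 + 13 = (118 + ⅓)*20 + 13 = (355/3)*20 + 13 = 7100/3 + 13 = 7139/3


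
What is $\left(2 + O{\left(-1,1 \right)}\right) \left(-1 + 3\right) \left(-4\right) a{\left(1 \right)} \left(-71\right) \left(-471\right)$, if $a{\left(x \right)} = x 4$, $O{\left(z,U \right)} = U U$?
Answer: $-3210336$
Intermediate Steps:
$O{\left(z,U \right)} = U^{2}$
$a{\left(x \right)} = 4 x$
$\left(2 + O{\left(-1,1 \right)}\right) \left(-1 + 3\right) \left(-4\right) a{\left(1 \right)} \left(-71\right) \left(-471\right) = \left(2 + 1^{2}\right) \left(-1 + 3\right) \left(-4\right) 4 \cdot 1 \left(-71\right) \left(-471\right) = \left(2 + 1\right) 2 \left(-4\right) 4 \left(-71\right) \left(-471\right) = 3 \cdot 2 \left(-4\right) 4 \left(-71\right) \left(-471\right) = 6 \left(-4\right) 4 \left(-71\right) \left(-471\right) = \left(-24\right) 4 \left(-71\right) \left(-471\right) = \left(-96\right) \left(-71\right) \left(-471\right) = 6816 \left(-471\right) = -3210336$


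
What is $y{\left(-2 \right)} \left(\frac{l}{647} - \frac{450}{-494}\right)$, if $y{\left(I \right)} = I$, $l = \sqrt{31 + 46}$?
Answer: $- \frac{450}{247} - \frac{2 \sqrt{77}}{647} \approx -1.849$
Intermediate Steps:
$l = \sqrt{77} \approx 8.775$
$y{\left(-2 \right)} \left(\frac{l}{647} - \frac{450}{-494}\right) = - 2 \left(\frac{\sqrt{77}}{647} - \frac{450}{-494}\right) = - 2 \left(\sqrt{77} \cdot \frac{1}{647} - - \frac{225}{247}\right) = - 2 \left(\frac{\sqrt{77}}{647} + \frac{225}{247}\right) = - 2 \left(\frac{225}{247} + \frac{\sqrt{77}}{647}\right) = - \frac{450}{247} - \frac{2 \sqrt{77}}{647}$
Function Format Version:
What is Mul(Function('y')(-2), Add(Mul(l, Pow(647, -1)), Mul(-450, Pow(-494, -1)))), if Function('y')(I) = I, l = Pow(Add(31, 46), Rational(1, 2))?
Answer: Add(Rational(-450, 247), Mul(Rational(-2, 647), Pow(77, Rational(1, 2)))) ≈ -1.8490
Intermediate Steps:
l = Pow(77, Rational(1, 2)) ≈ 8.7750
Mul(Function('y')(-2), Add(Mul(l, Pow(647, -1)), Mul(-450, Pow(-494, -1)))) = Mul(-2, Add(Mul(Pow(77, Rational(1, 2)), Pow(647, -1)), Mul(-450, Pow(-494, -1)))) = Mul(-2, Add(Mul(Pow(77, Rational(1, 2)), Rational(1, 647)), Mul(-450, Rational(-1, 494)))) = Mul(-2, Add(Mul(Rational(1, 647), Pow(77, Rational(1, 2))), Rational(225, 247))) = Mul(-2, Add(Rational(225, 247), Mul(Rational(1, 647), Pow(77, Rational(1, 2))))) = Add(Rational(-450, 247), Mul(Rational(-2, 647), Pow(77, Rational(1, 2))))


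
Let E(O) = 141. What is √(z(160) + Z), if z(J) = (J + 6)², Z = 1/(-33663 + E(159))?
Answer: √30965351847582/33522 ≈ 166.00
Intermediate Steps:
Z = -1/33522 (Z = 1/(-33663 + 141) = 1/(-33522) = -1/33522 ≈ -2.9831e-5)
z(J) = (6 + J)²
√(z(160) + Z) = √((6 + 160)² - 1/33522) = √(166² - 1/33522) = √(27556 - 1/33522) = √(923732231/33522) = √30965351847582/33522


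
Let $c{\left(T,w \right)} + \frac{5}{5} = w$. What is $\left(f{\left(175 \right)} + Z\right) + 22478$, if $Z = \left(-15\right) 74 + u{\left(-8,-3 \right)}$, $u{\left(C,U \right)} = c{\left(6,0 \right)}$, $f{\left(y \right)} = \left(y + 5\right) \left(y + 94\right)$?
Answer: $69787$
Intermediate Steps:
$c{\left(T,w \right)} = -1 + w$
$f{\left(y \right)} = \left(5 + y\right) \left(94 + y\right)$
$u{\left(C,U \right)} = -1$ ($u{\left(C,U \right)} = -1 + 0 = -1$)
$Z = -1111$ ($Z = \left(-15\right) 74 - 1 = -1110 - 1 = -1111$)
$\left(f{\left(175 \right)} + Z\right) + 22478 = \left(\left(470 + 175^{2} + 99 \cdot 175\right) - 1111\right) + 22478 = \left(\left(470 + 30625 + 17325\right) - 1111\right) + 22478 = \left(48420 - 1111\right) + 22478 = 47309 + 22478 = 69787$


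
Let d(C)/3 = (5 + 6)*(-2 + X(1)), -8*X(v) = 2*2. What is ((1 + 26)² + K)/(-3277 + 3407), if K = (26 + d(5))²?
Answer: 3137/104 ≈ 30.163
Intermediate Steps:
X(v) = -½ (X(v) = -2/4 = -⅛*4 = -½)
d(C) = -165/2 (d(C) = 3*((5 + 6)*(-2 - ½)) = 3*(11*(-5/2)) = 3*(-55/2) = -165/2)
K = 12769/4 (K = (26 - 165/2)² = (-113/2)² = 12769/4 ≈ 3192.3)
((1 + 26)² + K)/(-3277 + 3407) = ((1 + 26)² + 12769/4)/(-3277 + 3407) = (27² + 12769/4)/130 = (729 + 12769/4)*(1/130) = (15685/4)*(1/130) = 3137/104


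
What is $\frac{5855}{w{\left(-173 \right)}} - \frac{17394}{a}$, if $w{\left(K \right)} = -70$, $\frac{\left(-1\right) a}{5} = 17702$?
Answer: $- \frac{51700847}{619570} \approx -83.446$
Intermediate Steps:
$a = -88510$ ($a = \left(-5\right) 17702 = -88510$)
$\frac{5855}{w{\left(-173 \right)}} - \frac{17394}{a} = \frac{5855}{-70} - \frac{17394}{-88510} = 5855 \left(- \frac{1}{70}\right) - - \frac{8697}{44255} = - \frac{1171}{14} + \frac{8697}{44255} = - \frac{51700847}{619570}$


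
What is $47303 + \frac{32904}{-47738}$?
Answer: $\frac{1129058855}{23869} \approx 47302.0$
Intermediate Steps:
$47303 + \frac{32904}{-47738} = 47303 + 32904 \left(- \frac{1}{47738}\right) = 47303 - \frac{16452}{23869} = \frac{1129058855}{23869}$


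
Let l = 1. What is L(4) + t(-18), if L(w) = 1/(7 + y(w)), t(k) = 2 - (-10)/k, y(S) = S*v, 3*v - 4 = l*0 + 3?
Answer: 664/441 ≈ 1.5057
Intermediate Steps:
v = 7/3 (v = 4/3 + (1*0 + 3)/3 = 4/3 + (0 + 3)/3 = 4/3 + (⅓)*3 = 4/3 + 1 = 7/3 ≈ 2.3333)
y(S) = 7*S/3 (y(S) = S*(7/3) = 7*S/3)
t(k) = 2 + 10/k
L(w) = 1/(7 + 7*w/3)
L(4) + t(-18) = 3/(7*(3 + 4)) + (2 + 10/(-18)) = (3/7)/7 + (2 + 10*(-1/18)) = (3/7)*(⅐) + (2 - 5/9) = 3/49 + 13/9 = 664/441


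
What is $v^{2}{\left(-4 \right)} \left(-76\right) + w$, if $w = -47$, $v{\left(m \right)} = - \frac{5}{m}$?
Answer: $- \frac{663}{4} \approx -165.75$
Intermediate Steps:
$v^{2}{\left(-4 \right)} \left(-76\right) + w = \left(- \frac{5}{-4}\right)^{2} \left(-76\right) - 47 = \left(\left(-5\right) \left(- \frac{1}{4}\right)\right)^{2} \left(-76\right) - 47 = \left(\frac{5}{4}\right)^{2} \left(-76\right) - 47 = \frac{25}{16} \left(-76\right) - 47 = - \frac{475}{4} - 47 = - \frac{663}{4}$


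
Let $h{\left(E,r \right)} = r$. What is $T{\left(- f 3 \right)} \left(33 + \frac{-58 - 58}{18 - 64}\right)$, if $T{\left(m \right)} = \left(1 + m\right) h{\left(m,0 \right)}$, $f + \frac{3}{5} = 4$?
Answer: $0$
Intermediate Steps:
$f = \frac{17}{5}$ ($f = - \frac{3}{5} + 4 = \frac{17}{5} \approx 3.4$)
$T{\left(m \right)} = 0$ ($T{\left(m \right)} = \left(1 + m\right) 0 = 0$)
$T{\left(- f 3 \right)} \left(33 + \frac{-58 - 58}{18 - 64}\right) = 0 \left(33 + \frac{-58 - 58}{18 - 64}\right) = 0 \left(33 - \frac{116}{-46}\right) = 0 \left(33 - - \frac{58}{23}\right) = 0 \left(33 + \frac{58}{23}\right) = 0 \cdot \frac{817}{23} = 0$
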